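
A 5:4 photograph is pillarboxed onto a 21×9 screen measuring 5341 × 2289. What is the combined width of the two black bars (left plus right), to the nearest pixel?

2480 px

5:4 is narrower than 21×9, so it spans the full height.
Content width = 2289 × 5/4 ≈ 2861.25 px.
Black = 5341 − 2861.25 = 2479.75 px.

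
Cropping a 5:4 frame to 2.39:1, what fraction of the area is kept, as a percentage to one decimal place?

2.39:1 is wider than 5:4, so the crop keeps the full width and trims the height.
Area ratio = (1.250)/(2.390) = 52.30% retained.

52.3%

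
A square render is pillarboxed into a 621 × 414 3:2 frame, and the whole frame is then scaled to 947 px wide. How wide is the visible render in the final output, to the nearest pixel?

At 621×414 the render is height-limited, so width = 414 × 1/1 ≈ 414.00 px.
The frame scales by 947/621 = 1.5250; 414.00 × 1.5250 ≈ 631.33 px.

631 px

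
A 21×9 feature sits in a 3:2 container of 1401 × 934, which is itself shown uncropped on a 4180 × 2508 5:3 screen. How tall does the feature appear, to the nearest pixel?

1612 px

21×9 in 1401×934: fills the width, so the feature is 1401.00 × 600.43.
The 3:2 canvas is height-limited in 4180×2508, giving 3762.00 × 2508.00; scale factor 2.6852.
So the feature's height is 600.43 × 2.6852 ≈ 1612.29.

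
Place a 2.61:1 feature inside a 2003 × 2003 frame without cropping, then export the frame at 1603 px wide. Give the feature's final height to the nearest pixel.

In the 2003×2003 frame the feature fills the width: height = 2003 / 2.610 ≈ 767.43 px.
Scaling 2003 → 1603 is ×0.8003, so the height becomes 767.43 × 0.8003 ≈ 614.18 px.

614 px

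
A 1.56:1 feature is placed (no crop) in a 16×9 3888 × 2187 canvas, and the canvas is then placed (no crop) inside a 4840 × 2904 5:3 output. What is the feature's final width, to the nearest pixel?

Inside the 3888×2187 canvas the feature is height-limited at 3411.72 × 2187.00.
16×9 in 4840×2904: fills the width, so the intermediate becomes 4840.00 × 2722.50 — a scale of ×1.2449.
Applying the same ×1.2449: 3411.72 → 4247.10.

4247 px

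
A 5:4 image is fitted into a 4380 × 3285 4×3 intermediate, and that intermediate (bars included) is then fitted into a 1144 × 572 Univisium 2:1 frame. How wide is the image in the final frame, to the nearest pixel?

5:4 in 4380×3285: fills the height, so the image is 4106.25 × 3285.00.
4×3 in 1144×572: fills the height, so the intermediate becomes 762.67 × 572.00 — a scale of ×0.1741.
Applying the same ×0.1741: 4106.25 → 715.00.

715 px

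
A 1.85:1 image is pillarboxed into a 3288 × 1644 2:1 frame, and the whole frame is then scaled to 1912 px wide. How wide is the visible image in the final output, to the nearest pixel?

Fitted into 3288×1644, the image spans the height; its width is 1644 × 1.850 ≈ 3041.40 px.
The frame scales by 1912/3288 = 0.5815; 3041.40 × 0.5815 ≈ 1768.60 px.

1769 px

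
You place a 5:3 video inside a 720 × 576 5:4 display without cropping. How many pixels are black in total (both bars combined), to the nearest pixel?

Since 1.667 > 1.250, the video is width-limited.
The video is 720 × 3/5 ≈ 432.0000 px tall.
Leftover height: 576 − 432.0000 = 144.0000 px.
That's 144.0000 × 720 ≈ 103680 black pixels.

103680 pixels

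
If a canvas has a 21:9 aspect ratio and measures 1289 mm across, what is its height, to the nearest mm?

552 mm

Height = 1289 / 21 × 9 = 552.43.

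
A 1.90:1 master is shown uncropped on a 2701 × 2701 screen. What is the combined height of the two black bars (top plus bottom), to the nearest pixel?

1279 px

1.90:1 is wider than 1:1, so it spans the full width.
That makes the image 1421.58 px tall (2701 / 1.900).
2701 − 1421.58 = 1279.42 px of bars.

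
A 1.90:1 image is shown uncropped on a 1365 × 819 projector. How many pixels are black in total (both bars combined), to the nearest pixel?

137290 pixels

Since 1.900 > 1.667, the image is width-limited.
That makes the image 718.4211 px tall (1365 / 1.900).
Black = 819 − 718.4211 = 100.5789 px.
Bar area = 100.5789 × 1365 ≈ 137290 px.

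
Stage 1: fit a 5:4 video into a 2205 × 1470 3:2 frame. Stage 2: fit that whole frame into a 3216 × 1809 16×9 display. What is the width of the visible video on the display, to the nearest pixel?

First fit — 5:4 into 2205×1470 spans the height: 1837.50 × 1470.00.
3:2 in 3216×1809: fills the height, so the intermediate becomes 2713.50 × 1809.00 — a scale of ×1.2306.
Applying the same ×1.2306: 1837.50 → 2261.25.

2261 px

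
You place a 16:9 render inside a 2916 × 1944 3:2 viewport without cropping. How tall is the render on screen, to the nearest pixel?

1640 px

16:9 (1.778) > 3:2 (1.500), so the render fills the width.
That makes the image 1640.25 px tall (2916 × 9/16).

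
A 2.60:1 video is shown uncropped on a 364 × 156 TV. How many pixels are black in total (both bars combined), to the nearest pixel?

5824 pixels

Since 2.600 > 2.333, the video is width-limited.
The video is 364 / 2.600 ≈ 140.0000 px tall.
Leftover height: 156 − 140.0000 = 16.0000 px.
That's 16.0000 × 364 ≈ 5824 black pixels.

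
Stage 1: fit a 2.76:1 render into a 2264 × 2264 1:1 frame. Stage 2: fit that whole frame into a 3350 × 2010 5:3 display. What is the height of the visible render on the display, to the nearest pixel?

728 px

Inside the 2264×2264 canvas the render is width-limited at 2264.00 × 820.29.
The 1:1 canvas is height-limited in 3350×2010, giving 2010.00 × 2010.00; scale factor 0.8878.
Applying the same ×0.8878: 820.29 → 728.26.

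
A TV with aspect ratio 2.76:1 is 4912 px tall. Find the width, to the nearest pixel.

13557 px

4912 × 2.760 = 13557.12.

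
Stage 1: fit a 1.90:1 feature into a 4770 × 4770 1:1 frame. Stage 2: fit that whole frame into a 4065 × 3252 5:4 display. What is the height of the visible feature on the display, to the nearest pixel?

1712 px

Inside the 4770×4770 canvas the feature is width-limited at 4770.00 × 2510.53.
1:1 in 4065×3252: fills the height, so the intermediate becomes 3252.00 × 3252.00 — a scale of ×0.6818.
Applying the same ×0.6818: 2510.53 → 1711.58.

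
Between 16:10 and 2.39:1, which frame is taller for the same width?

16:10

16:10 = 1.6 and 2.39; 2.39 > 1.6. The smaller width-to-height ratio is the taller frame.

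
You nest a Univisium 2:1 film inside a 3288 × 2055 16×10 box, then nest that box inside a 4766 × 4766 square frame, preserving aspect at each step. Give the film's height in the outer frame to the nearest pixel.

Inside the 3288×2055 canvas the film is width-limited at 3288.00 × 1644.00.
The 16×10 canvas is width-limited in 4766×4766, giving 4766.00 × 2978.75; scale factor 1.4495.
The film scales with it: height 1644.00 × 1.4495 ≈ 2383.00.

2383 px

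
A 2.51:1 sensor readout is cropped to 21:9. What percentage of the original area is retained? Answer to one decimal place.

21:9 is narrower than 2.51:1, so the crop keeps the full height and trims the width.
Area ratio = (2.333)/(2.510) = 92.96% retained.

93.0%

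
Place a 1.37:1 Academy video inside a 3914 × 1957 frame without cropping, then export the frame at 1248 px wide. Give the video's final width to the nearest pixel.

Fitted into 3914×1957, the video spans the height; its width is 1957 × 1.370 ≈ 2681.09 px.
Resizing to 1248 px wide multiplies everything by 0.3189: 2681.09 → 854.88 px.

855 px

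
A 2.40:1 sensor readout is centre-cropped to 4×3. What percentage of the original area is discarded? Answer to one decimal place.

The height stays; only width is cut (since 4×3 is narrower than 2.40:1).
Fraction kept = (1.333)/(2.400) ≈ 55.56%, so 44.44% is lost.

44.4%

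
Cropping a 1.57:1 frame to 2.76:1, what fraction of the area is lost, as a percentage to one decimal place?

43.1%

2.76:1 is wider than 1.57:1, so the crop keeps the full width and trims the height.
Fraction kept = (1.570)/(2.760) ≈ 56.88%, so 43.12% is lost.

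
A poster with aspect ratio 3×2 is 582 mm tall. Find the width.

Width = 582 × 3/2 = 873.

873 mm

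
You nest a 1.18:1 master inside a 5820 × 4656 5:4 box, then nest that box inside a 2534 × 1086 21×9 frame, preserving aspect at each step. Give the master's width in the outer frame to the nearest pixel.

1.18:1 in 5820×4656: fills the height, so the master is 5494.08 × 4656.00.
Second fit — the 5:4 canvas into 2534×1086 spans the height: 1357.50 × 1086.00 (×0.2332 from 5820×4656).
The master scales with it: width 5494.08 × 0.2332 ≈ 1281.48.

1281 px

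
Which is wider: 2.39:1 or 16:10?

2.39 and 16:10 = 1.6; 2.39 > 1.6.

2.39:1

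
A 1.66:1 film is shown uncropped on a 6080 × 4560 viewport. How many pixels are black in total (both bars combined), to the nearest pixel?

5455884 pixels

1.66:1 (1.660) > 4:3 (1.333), so the film fills the width.
That makes the image 3662.6506 px tall (6080 / 1.660).
Leftover height: 4560 − 3662.6506 = 897.3494 px.
Across the 6080-px span: 897.3494 × 6080 ≈ 5455884 px.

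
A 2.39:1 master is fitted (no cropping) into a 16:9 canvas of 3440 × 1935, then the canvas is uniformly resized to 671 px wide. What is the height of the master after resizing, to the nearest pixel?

Fitted into 3440×1935, the master spans the width; its height is 3440 / 2.390 ≈ 1439.33 px.
Resizing to 671 px wide multiplies everything by 0.1951: 1439.33 → 280.75 px.

281 px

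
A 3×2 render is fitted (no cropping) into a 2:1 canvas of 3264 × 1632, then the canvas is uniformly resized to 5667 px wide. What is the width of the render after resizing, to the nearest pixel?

In the 3264×1632 frame the render fills the height: width = 1632 × 3/2 ≈ 2448.00 px.
Resizing to 5667 px wide multiplies everything by 1.7362: 2448.00 → 4250.25 px.

4250 px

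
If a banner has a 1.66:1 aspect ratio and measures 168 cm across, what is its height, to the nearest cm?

101 cm

Height = 168 / 1.660 = 101.20.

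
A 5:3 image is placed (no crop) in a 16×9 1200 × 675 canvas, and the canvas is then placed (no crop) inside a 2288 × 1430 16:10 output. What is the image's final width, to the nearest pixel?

2145 px

Inside the 1200×675 canvas the image is height-limited at 1125.00 × 675.00.
16×9 in 2288×1430: fills the width, so the intermediate becomes 2288.00 × 1287.00 — a scale of ×1.9067.
So the image's width is 1125.00 × 1.9067 ≈ 2145.00.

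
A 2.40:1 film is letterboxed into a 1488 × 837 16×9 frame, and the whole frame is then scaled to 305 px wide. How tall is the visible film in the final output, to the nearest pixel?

In the 1488×837 frame the film fills the width: height = 1488 / 2.400 ≈ 620.00 px.
The frame scales by 305/1488 = 0.2050; 620.00 × 0.2050 ≈ 127.08 px.

127 px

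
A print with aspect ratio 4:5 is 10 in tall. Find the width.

At 4:5, 10·4/5 ≈ 8.

8 in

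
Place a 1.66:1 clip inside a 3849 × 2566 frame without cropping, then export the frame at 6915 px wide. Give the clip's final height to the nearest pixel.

In the 3849×2566 frame the clip fills the width: height = 3849 / 1.660 ≈ 2318.67 px.
Resizing to 6915 px wide multiplies everything by 1.7966: 2318.67 → 4165.66 px.

4166 px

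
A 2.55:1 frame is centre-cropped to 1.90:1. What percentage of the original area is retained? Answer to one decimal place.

The height stays; only width is cut (since 1.90:1 is narrower than 2.55:1).
Area ratio = (1.900)/(2.550) = 74.51% retained.

74.5%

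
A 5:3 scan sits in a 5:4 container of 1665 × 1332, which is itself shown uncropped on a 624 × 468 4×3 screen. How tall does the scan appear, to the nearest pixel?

First fit — 5:3 into 1665×1332 spans the width: 1665.00 × 999.00.
5:4 in 624×468: fills the height, so the intermediate becomes 585.00 × 468.00 — a scale of ×0.3514.
So the scan's height is 999.00 × 0.3514 ≈ 351.00.

351 px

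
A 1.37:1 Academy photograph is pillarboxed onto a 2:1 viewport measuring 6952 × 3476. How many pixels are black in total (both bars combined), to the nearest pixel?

7612023 pixels

1.37:1 Academy is narrower than 2:1, so it spans the full height.
That makes the image 4762.1200 px wide (3476 × 1.370).
Black = 6952 − 4762.1200 = 2189.8800 px.
That's 2189.8800 × 3476 ≈ 7612023 black pixels.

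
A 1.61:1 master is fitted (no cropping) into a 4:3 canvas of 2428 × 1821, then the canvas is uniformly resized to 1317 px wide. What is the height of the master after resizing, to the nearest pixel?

818 px

In the 2428×1821 frame the master fills the width: height = 2428 / 1.610 ≈ 1508.07 px.
The frame scales by 1317/2428 = 0.5424; 1508.07 × 0.5424 ≈ 818.01 px.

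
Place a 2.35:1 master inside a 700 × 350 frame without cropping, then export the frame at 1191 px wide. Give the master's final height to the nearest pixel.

In the 700×350 frame the master fills the width: height = 700 / 2.350 ≈ 297.87 px.
Resizing to 1191 px wide multiplies everything by 1.7014: 297.87 → 506.81 px.

507 px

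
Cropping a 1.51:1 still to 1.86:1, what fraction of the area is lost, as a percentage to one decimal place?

Going from 1.51:1 to 1.86:1 means cutting height while keeping width.
(1.510)/(1.860) ≈ 0.812 of the area survives, leaving 18.82% discarded.

18.8%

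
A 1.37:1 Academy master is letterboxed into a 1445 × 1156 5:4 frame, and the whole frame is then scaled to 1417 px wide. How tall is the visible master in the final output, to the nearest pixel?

At 1445×1156 the master is width-limited, so height = 1445 / 1.370 ≈ 1054.74 px.
Scaling 1445 → 1417 is ×0.9806, so the height becomes 1054.74 × 0.9806 ≈ 1034.31 px.

1034 px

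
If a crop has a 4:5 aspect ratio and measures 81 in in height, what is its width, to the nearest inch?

65 in

At 4:5, 81 × 4/5 ≈ 64.80.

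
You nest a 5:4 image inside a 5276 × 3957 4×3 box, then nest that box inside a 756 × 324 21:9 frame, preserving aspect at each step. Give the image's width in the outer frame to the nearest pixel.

5:4 in 5276×3957: fills the height, so the image is 4946.25 × 3957.00.
4×3 in 756×324: fills the height, so the intermediate becomes 432.00 × 324.00 — a scale of ×0.0819.
So the image's width is 4946.25 × 0.0819 ≈ 405.00.

405 px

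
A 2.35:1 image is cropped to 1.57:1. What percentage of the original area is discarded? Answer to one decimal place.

The height stays; only width is cut (since 1.57:1 is narrower than 2.35:1).
Area ratio = (1.570)/(2.350) = 66.81%; the remaining 33.19% is cropped out.

33.2%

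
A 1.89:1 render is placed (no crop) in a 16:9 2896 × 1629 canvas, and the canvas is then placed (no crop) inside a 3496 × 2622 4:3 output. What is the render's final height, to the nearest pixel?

1.89:1 in 2896×1629: fills the width, so the render is 2896.00 × 1532.28.
The 16:9 canvas is width-limited in 3496×2622, giving 3496.00 × 1966.50; scale factor 1.2072.
So the render's height is 1532.28 × 1.2072 ≈ 1849.74.

1850 px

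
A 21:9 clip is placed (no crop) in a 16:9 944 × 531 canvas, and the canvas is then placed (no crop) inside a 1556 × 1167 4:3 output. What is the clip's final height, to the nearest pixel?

21:9 in 944×531: fills the width, so the clip is 944.00 × 404.57.
Second fit — the 16:9 canvas into 1556×1167 spans the width: 1556.00 × 875.25 (×1.6483 from 944×531).
So the clip's height is 404.57 × 1.6483 ≈ 666.86.

667 px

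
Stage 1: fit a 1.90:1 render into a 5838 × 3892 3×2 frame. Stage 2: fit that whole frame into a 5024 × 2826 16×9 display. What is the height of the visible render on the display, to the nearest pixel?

1.90:1 in 5838×3892: fills the width, so the render is 5838.00 × 3072.63.
The 3×2 canvas is height-limited in 5024×2826, giving 4239.00 × 2826.00; scale factor 0.7261.
So the render's height is 3072.63 × 0.7261 ≈ 2231.05.

2231 px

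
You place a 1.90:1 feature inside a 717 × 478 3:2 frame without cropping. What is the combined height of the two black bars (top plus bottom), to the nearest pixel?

1.90:1 (1.900) > 3:2 (1.500), so the feature fills the width.
Content height = 717 / 1.900 ≈ 377.37 px.
Black = 478 − 377.37 = 100.63 px.

101 px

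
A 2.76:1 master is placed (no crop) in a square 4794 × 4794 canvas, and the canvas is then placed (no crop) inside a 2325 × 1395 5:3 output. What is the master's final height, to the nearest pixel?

505 px

First fit — 2.76:1 into 4794×4794 spans the width: 4794.00 × 1736.96.
square in 2325×1395: fills the height, so the intermediate becomes 1395.00 × 1395.00 — a scale of ×0.2910.
Applying the same ×0.2910: 1736.96 → 505.43.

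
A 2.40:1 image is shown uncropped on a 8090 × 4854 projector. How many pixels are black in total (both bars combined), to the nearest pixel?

11998818 pixels

2.40:1 is wider than 5:3, so it spans the full width.
That makes the image 3370.8333 px tall (8090 / 2.400).
Leftover height: 4854 − 3370.8333 = 1483.1667 px.
Bar area = 1483.1667 × 8090 ≈ 11998818 px.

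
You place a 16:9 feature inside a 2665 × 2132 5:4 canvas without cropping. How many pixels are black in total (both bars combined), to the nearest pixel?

1686778 pixels

16:9 (1.778) > 5:4 (1.250), so the feature fills the width.
The feature is 2665 × 9/16 ≈ 1499.0625 px tall.
Black = 2132 − 1499.0625 = 632.9375 px.
Across the 2665-px span: 632.9375 × 2665 ≈ 1686778 px.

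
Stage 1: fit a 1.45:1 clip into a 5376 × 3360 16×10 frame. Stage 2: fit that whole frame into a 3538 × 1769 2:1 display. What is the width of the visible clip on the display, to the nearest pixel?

1.45:1 in 5376×3360: fills the height, so the clip is 4872.00 × 3360.00.
The 16×10 canvas is height-limited in 3538×1769, giving 2830.40 × 1769.00; scale factor 0.5265.
Applying the same ×0.5265: 4872.00 → 2565.05.

2565 px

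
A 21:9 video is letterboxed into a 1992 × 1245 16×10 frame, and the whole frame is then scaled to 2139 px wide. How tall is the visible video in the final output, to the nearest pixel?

In the 1992×1245 frame the video fills the width: height = 1992 × 9/21 ≈ 853.71 px.
Scaling 1992 → 2139 is ×1.0738, so the height becomes 853.71 × 1.0738 ≈ 916.71 px.

917 px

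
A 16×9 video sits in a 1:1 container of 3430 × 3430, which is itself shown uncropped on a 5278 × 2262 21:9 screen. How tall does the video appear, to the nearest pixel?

1272 px

16×9 in 3430×3430: fills the width, so the video is 3430.00 × 1929.38.
Second fit — the 1:1 canvas into 5278×2262 spans the height: 2262.00 × 2262.00 (×0.6595 from 3430×3430).
Applying the same ×0.6595: 1929.38 → 1272.38.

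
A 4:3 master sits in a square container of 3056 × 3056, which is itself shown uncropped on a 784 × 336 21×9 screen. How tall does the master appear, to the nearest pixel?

252 px

4:3 in 3056×3056: fills the width, so the master is 3056.00 × 2292.00.
Second fit — the square canvas into 784×336 spans the height: 336.00 × 336.00 (×0.1099 from 3056×3056).
So the master's height is 2292.00 × 0.1099 ≈ 252.00.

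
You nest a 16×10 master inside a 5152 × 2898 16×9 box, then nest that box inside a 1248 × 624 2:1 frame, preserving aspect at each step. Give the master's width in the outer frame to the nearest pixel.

998 px

Inside the 5152×2898 canvas the master is height-limited at 4636.80 × 2898.00.
The 16×9 canvas is height-limited in 1248×624, giving 1109.33 × 624.00; scale factor 0.2153.
Applying the same ×0.2153: 4636.80 → 998.40.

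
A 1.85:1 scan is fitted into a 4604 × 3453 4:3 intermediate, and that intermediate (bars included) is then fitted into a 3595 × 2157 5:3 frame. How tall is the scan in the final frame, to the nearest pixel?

1555 px

First fit — 1.85:1 into 4604×3453 spans the width: 4604.00 × 2488.65.
4:3 in 3595×2157: fills the height, so the intermediate becomes 2876.00 × 2157.00 — a scale of ×0.6247.
The scan scales with it: height 2488.65 × 0.6247 ≈ 1554.59.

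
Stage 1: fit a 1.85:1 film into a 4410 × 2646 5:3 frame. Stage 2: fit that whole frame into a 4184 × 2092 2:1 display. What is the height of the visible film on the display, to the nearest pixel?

1.85:1 in 4410×2646: fills the width, so the film is 4410.00 × 2383.78.
5:3 in 4184×2092: fills the height, so the intermediate becomes 3486.67 × 2092.00 — a scale of ×0.7906.
So the film's height is 2383.78 × 0.7906 ≈ 1884.68.

1885 px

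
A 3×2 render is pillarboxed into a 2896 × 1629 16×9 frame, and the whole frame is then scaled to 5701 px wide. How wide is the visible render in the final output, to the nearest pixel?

4810 px

In the 2896×1629 frame the render fills the height: width = 1629 × 3/2 ≈ 2443.50 px.
Scaling 2896 → 5701 is ×1.9686, so the width becomes 2443.50 × 1.9686 ≈ 4810.22 px.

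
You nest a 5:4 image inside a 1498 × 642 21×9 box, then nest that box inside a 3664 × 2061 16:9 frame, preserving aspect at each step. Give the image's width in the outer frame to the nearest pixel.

First fit — 5:4 into 1498×642 spans the height: 802.50 × 642.00.
Second fit — the 21×9 canvas into 3664×2061 spans the width: 3664.00 × 1570.29 (×2.4459 from 1498×642).
The image scales with it: width 802.50 × 2.4459 ≈ 1962.86.

1963 px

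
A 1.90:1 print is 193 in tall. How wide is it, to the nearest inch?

367 in

Width = 193 × 1.900 = 366.70.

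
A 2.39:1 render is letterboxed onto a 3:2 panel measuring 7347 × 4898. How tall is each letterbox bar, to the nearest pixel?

912 px

2.39:1 (2.390) > 3:2 (1.500), so the render fills the width.
That makes the image 3074.06 px tall (7347 / 2.390).
Black = 4898 − 3074.06 = 1823.94 px, or 911.97 per bar.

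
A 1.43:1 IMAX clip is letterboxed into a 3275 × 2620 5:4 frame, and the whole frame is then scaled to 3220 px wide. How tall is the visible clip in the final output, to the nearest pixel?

2252 px

In the 3275×2620 frame the clip fills the width: height = 3275 / 1.430 ≈ 2290.21 px.
Scaling 3275 → 3220 is ×0.9832, so the height becomes 2290.21 × 0.9832 ≈ 2251.75 px.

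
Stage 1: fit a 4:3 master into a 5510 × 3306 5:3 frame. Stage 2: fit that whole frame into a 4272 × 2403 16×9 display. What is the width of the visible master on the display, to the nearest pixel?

3204 px

First fit — 4:3 into 5510×3306 spans the height: 4408.00 × 3306.00.
Second fit — the 5:3 canvas into 4272×2403 spans the height: 4005.00 × 2403.00 (×0.7269 from 5510×3306).
The master scales with it: width 4408.00 × 0.7269 ≈ 3204.00.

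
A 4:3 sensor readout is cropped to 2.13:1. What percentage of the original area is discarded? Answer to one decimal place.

37.4%

Going from 4:3 to 2.13:1 means cutting height while keeping width.
(1.333)/(2.130) ≈ 0.626 of the area survives, leaving 37.40% discarded.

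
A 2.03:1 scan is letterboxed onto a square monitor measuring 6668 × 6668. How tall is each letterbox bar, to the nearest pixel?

1692 px

2.03:1 is wider than square, so it spans the full width.
The scan is 6668 / 2.030 ≈ 3284.73 px tall.
Black = 6668 − 3284.73 = 3383.27 px, or 1691.64 per bar.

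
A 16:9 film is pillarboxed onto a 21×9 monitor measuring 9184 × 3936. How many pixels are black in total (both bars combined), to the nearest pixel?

Since 1.778 < 2.333, the film is height-limited.
That makes the image 6997.3333 px wide (3936 × 16/9).
Leftover width: 9184 − 6997.3333 = 2186.6667 px.
Across the 3936-px span: 2186.6667 × 3936 ≈ 8606720 px.

8606720 pixels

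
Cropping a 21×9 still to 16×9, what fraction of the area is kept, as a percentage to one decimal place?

76.2%

The height stays; only width is cut (since 16×9 is narrower than 21×9).
(1.778)/(2.333) ≈ 0.762 of the area survives.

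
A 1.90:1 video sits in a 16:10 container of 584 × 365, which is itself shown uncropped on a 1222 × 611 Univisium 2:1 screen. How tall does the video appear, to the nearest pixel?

Inside the 584×365 canvas the video is width-limited at 584.00 × 307.37.
The 16:10 canvas is height-limited in 1222×611, giving 977.60 × 611.00; scale factor 1.6740.
Applying the same ×1.6740: 307.37 → 514.53.

515 px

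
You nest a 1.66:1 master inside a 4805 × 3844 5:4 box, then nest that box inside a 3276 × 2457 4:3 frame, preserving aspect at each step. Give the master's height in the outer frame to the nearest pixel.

Inside the 4805×3844 canvas the master is width-limited at 4805.00 × 2894.58.
The 5:4 canvas is height-limited in 3276×2457, giving 3071.25 × 2457.00; scale factor 0.6392.
Applying the same ×0.6392: 2894.58 → 1850.15.

1850 px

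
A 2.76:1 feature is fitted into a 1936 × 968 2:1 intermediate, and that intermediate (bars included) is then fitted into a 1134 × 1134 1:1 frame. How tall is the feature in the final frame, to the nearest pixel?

Inside the 1936×968 canvas the feature is width-limited at 1936.00 × 701.45.
The 2:1 canvas is width-limited in 1134×1134, giving 1134.00 × 567.00; scale factor 0.5857.
So the feature's height is 701.45 × 0.5857 ≈ 410.87.

411 px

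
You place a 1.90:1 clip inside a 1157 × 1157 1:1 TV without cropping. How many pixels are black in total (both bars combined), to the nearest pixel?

634097 pixels

1.90:1 (1.900) > 1:1 (1.000), so the clip fills the width.
That makes the image 608.9474 px tall (1157 / 1.900).
Leftover height: 1157 − 608.9474 = 548.0526 px.
That's 548.0526 × 1157 ≈ 634097 black pixels.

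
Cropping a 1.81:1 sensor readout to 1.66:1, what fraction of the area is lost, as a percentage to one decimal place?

The height stays; only width is cut (since 1.66:1 is narrower than 1.81:1).
(1.660)/(1.810) ≈ 0.917 of the area survives, leaving 8.29% discarded.

8.3%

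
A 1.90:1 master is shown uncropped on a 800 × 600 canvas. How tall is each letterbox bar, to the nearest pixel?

1.90:1 (1.900) > 4:3 (1.333), so the master fills the width.
Content height = 800 / 1.900 ≈ 421.05 px.
Leftover height: 600 − 421.05 = 178.95 px → 89.47 each side.

89 px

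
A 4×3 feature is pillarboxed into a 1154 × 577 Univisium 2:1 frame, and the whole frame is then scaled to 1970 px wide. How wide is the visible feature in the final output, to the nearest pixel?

In the 1154×577 frame the feature fills the height: width = 577 × 4/3 ≈ 769.33 px.
Resizing to 1970 px wide multiplies everything by 1.7071: 769.33 → 1313.33 px.

1313 px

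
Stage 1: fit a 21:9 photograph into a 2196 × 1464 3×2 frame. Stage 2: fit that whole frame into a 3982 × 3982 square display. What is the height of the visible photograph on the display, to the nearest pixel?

1707 px

Inside the 2196×1464 canvas the photograph is width-limited at 2196.00 × 941.14.
3×2 in 3982×3982: fills the width, so the intermediate becomes 3982.00 × 2654.67 — a scale of ×1.8133.
The photograph scales with it: height 941.14 × 1.8133 ≈ 1706.57.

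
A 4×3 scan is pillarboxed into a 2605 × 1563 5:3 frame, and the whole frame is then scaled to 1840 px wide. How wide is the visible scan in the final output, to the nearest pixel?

Fitted into 2605×1563, the scan spans the height; its width is 1563 × 4/3 ≈ 2084.00 px.
The frame scales by 1840/2605 = 0.7063; 2084.00 × 0.7063 ≈ 1472.00 px.

1472 px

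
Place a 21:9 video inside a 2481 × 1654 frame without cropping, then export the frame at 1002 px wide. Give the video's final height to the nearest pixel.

At 2481×1654 the video is width-limited, so height = 2481 × 9/21 ≈ 1063.29 px.
Scaling 2481 → 1002 is ×0.4039, so the height becomes 1063.29 × 0.4039 ≈ 429.43 px.

429 px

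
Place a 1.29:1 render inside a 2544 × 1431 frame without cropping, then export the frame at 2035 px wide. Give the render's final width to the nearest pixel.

Fitted into 2544×1431, the render spans the height; its width is 1431 × 1.290 ≈ 1845.99 px.
Scaling 2544 → 2035 is ×0.7999, so the width becomes 1845.99 × 0.7999 ≈ 1476.65 px.

1477 px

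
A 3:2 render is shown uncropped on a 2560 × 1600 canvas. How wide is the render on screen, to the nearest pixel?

2400 px

3:2 (1.500) < 16:10 (1.600), so the render fills the height.
The render is 1600 × 3/2 ≈ 2400.00 px wide.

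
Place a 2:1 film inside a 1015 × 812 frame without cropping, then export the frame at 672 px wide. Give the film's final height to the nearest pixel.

336 px

In the 1015×812 frame the film fills the width: height = 1015 × 1/2 ≈ 507.50 px.
Scaling 1015 → 672 is ×0.6621, so the height becomes 507.50 × 0.6621 ≈ 336.00 px.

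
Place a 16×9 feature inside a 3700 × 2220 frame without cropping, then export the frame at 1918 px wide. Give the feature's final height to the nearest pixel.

1079 px

In the 3700×2220 frame the feature fills the width: height = 3700 × 9/16 ≈ 2081.25 px.
The frame scales by 1918/3700 = 0.5184; 2081.25 × 0.5184 ≈ 1078.88 px.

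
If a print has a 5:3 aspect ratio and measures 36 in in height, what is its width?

60 in

Width = 36 / 3 × 5 = 60.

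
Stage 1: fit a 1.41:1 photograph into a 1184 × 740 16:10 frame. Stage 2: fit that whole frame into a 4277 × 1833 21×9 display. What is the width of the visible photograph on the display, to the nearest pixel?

1.41:1 in 1184×740: fills the height, so the photograph is 1043.40 × 740.00.
Second fit — the 16:10 canvas into 4277×1833 spans the height: 2932.80 × 1833.00 (×2.4770 from 1184×740).
So the photograph's width is 1043.40 × 2.4770 ≈ 2584.53.

2585 px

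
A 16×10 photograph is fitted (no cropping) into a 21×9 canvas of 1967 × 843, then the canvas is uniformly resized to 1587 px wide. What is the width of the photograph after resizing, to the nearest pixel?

At 1967×843 the photograph is height-limited, so width = 843 × 16/10 ≈ 1348.80 px.
The frame scales by 1587/1967 = 0.8068; 1348.80 × 0.8068 ≈ 1088.23 px.

1088 px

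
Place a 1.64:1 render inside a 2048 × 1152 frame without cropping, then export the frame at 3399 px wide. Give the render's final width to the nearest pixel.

At 2048×1152 the render is height-limited, so width = 1152 × 1.640 ≈ 1889.28 px.
Scaling 2048 → 3399 is ×1.6597, so the width becomes 1889.28 × 1.6597 ≈ 3135.58 px.

3136 px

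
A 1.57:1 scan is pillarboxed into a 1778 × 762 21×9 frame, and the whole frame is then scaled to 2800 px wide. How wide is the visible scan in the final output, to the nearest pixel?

1884 px

In the 1778×762 frame the scan fills the height: width = 762 × 1.570 ≈ 1196.34 px.
The frame scales by 2800/1778 = 1.5748; 1196.34 × 1.5748 ≈ 1884.00 px.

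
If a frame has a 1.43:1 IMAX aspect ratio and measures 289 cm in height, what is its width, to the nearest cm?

289 × 1.430 = 413.27.

413 cm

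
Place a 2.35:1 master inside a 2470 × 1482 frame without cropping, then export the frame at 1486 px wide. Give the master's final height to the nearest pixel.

Fitted into 2470×1482, the master spans the width; its height is 2470 / 2.350 ≈ 1051.06 px.
Resizing to 1486 px wide multiplies everything by 0.6016: 1051.06 → 632.34 px.

632 px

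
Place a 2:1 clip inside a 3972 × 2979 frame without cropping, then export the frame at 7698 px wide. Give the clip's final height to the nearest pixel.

3849 px

At 3972×2979 the clip is width-limited, so height = 3972 × 1/2 ≈ 1986.00 px.
The frame scales by 7698/3972 = 1.9381; 1986.00 × 1.9381 ≈ 3849.00 px.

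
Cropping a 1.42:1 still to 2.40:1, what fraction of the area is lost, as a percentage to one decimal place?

40.8%

2.40:1 is wider than 1.42:1, so the crop keeps the full width and trims the height.
Area ratio = (1.420)/(2.400) = 59.17%; the remaining 40.83% is cropped out.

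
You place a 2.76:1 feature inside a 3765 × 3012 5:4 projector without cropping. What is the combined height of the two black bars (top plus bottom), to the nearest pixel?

1648 px

2.76:1 (2.760) > 5:4 (1.250), so the feature fills the width.
That makes the image 1364.13 px tall (3765 / 2.760).
3012 − 1364.13 = 1647.87 px of bars.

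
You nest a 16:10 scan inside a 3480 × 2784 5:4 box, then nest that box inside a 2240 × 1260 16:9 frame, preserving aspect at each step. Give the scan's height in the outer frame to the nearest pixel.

First fit — 16:10 into 3480×2784 spans the width: 3480.00 × 2175.00.
The 5:4 canvas is height-limited in 2240×1260, giving 1575.00 × 1260.00; scale factor 0.4526.
The scan scales with it: height 2175.00 × 0.4526 ≈ 984.38.

984 px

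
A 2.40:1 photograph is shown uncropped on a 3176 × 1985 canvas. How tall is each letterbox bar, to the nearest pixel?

Since 2.400 > 1.600, the photograph is width-limited.
The photograph is 3176 / 2.400 ≈ 1323.33 px tall.
Black = 1985 − 1323.33 = 661.67 px, or 330.83 per bar.

331 px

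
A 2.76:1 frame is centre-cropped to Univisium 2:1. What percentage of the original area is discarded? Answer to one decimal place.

27.5%

Going from 2.76:1 to Univisium 2:1 means cutting width while keeping height.
(2.000)/(2.760) ≈ 0.725 of the area survives, leaving 27.54% discarded.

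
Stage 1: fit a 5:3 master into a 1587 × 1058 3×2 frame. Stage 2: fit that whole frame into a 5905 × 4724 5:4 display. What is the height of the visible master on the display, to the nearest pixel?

First fit — 5:3 into 1587×1058 spans the width: 1587.00 × 952.20.
3×2 in 5905×4724: fills the width, so the intermediate becomes 5905.00 × 3936.67 — a scale of ×3.7209.
Applying the same ×3.7209: 952.20 → 3543.00.

3543 px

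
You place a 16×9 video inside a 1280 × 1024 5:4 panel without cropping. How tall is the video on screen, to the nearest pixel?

16×9 is wider than 5:4, so it spans the full width.
Content height = 1280 × 9/16 ≈ 720.00 px.

720 px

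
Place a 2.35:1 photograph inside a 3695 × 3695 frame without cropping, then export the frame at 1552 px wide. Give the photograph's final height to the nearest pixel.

660 px

Fitted into 3695×3695, the photograph spans the width; its height is 3695 / 2.350 ≈ 1572.34 px.
Scaling 3695 → 1552 is ×0.4200, so the height becomes 1572.34 × 0.4200 ≈ 660.43 px.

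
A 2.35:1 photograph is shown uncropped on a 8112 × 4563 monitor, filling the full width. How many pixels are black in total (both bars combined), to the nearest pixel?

Content height = 8112 / 2.350 ≈ 3451.9149 px.
Leftover height: 4563 − 3451.9149 = 1111.0851 px.
Across the 8112-px span: 1111.0851 × 8112 ≈ 9013122 px.

9013122 pixels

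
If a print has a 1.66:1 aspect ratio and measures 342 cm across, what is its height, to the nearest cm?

206 cm

Height = 342 / 1.660 = 206.02.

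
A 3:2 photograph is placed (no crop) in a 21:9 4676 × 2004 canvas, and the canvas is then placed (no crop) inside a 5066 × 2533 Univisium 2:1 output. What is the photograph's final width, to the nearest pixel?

3:2 in 4676×2004: fills the height, so the photograph is 3006.00 × 2004.00.
Second fit — the 21:9 canvas into 5066×2533 spans the width: 5066.00 × 2171.14 (×1.0834 from 4676×2004).
Applying the same ×1.0834: 3006.00 → 3256.71.

3257 px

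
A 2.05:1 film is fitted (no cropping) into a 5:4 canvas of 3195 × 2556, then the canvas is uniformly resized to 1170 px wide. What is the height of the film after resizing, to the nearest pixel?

571 px

At 3195×2556 the film is width-limited, so height = 3195 / 2.050 ≈ 1558.54 px.
Resizing to 1170 px wide multiplies everything by 0.3662: 1558.54 → 570.73 px.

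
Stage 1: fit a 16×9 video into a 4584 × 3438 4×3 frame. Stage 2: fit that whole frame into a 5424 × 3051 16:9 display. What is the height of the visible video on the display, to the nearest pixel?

16×9 in 4584×3438: fills the width, so the video is 4584.00 × 2578.50.
4×3 in 5424×3051: fills the height, so the intermediate becomes 4068.00 × 3051.00 — a scale of ×0.8874.
The video scales with it: height 2578.50 × 0.8874 ≈ 2288.25.

2288 px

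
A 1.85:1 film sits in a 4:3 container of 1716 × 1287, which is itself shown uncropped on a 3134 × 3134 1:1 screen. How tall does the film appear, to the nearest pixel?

1694 px

Inside the 1716×1287 canvas the film is width-limited at 1716.00 × 927.57.
4:3 in 3134×3134: fills the width, so the intermediate becomes 3134.00 × 2350.50 — a scale of ×1.8263.
So the film's height is 927.57 × 1.8263 ≈ 1694.05.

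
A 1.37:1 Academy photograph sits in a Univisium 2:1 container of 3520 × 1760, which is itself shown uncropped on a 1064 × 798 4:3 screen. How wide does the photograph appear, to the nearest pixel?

729 px

Inside the 3520×1760 canvas the photograph is height-limited at 2411.20 × 1760.00.
Univisium 2:1 in 1064×798: fills the width, so the intermediate becomes 1064.00 × 532.00 — a scale of ×0.3023.
Applying the same ×0.3023: 2411.20 → 728.84.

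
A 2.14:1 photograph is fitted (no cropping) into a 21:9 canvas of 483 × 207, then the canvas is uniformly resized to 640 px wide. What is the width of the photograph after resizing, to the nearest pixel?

587 px

Fitted into 483×207, the photograph spans the height; its width is 207 × 2.140 ≈ 442.98 px.
The frame scales by 640/483 = 1.3251; 442.98 × 1.3251 ≈ 586.97 px.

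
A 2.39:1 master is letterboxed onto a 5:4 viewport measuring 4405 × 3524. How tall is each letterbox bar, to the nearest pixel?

Since 2.390 > 1.250, the master is width-limited.
That makes the image 1843.10 px tall (4405 / 2.390).
Black = 3524 − 1843.10 = 1680.90 px, or 840.45 per bar.

840 px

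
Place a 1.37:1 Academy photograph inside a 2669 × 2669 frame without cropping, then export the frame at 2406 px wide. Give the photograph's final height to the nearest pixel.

In the 2669×2669 frame the photograph fills the width: height = 2669 / 1.370 ≈ 1948.18 px.
Resizing to 2406 px wide multiplies everything by 0.9015: 1948.18 → 1756.20 px.

1756 px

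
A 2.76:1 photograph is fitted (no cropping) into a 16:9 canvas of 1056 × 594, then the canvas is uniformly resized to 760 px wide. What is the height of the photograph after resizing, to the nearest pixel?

At 1056×594 the photograph is width-limited, so height = 1056 / 2.760 ≈ 382.61 px.
Scaling 1056 → 760 is ×0.7197, so the height becomes 382.61 × 0.7197 ≈ 275.36 px.

275 px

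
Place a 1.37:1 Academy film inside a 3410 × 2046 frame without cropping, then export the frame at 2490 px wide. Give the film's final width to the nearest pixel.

2047 px

Fitted into 3410×2046, the film spans the height; its width is 2046 × 1.370 ≈ 2803.02 px.
Scaling 3410 → 2490 is ×0.7302, so the width becomes 2803.02 × 0.7302 ≈ 2046.78 px.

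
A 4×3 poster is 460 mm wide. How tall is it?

At 4×3, 460 / 4 × 3 ≈ 345.

345 mm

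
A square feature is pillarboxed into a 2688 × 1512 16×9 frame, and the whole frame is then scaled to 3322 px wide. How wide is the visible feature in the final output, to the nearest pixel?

1869 px

In the 2688×1512 frame the feature fills the height: width = 1512 × 1/1 ≈ 1512.00 px.
Scaling 2688 → 3322 is ×1.2359, so the width becomes 1512.00 × 1.2359 ≈ 1868.62 px.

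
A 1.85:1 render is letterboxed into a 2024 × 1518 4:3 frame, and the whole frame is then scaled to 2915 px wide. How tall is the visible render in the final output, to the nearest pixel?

1576 px

At 2024×1518 the render is width-limited, so height = 2024 / 1.850 ≈ 1094.05 px.
Resizing to 2915 px wide multiplies everything by 1.4402: 1094.05 → 1575.68 px.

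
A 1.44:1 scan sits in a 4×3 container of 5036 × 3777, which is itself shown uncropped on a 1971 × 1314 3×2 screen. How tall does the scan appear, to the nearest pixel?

1217 px

Inside the 5036×3777 canvas the scan is width-limited at 5036.00 × 3497.22.
Second fit — the 4×3 canvas into 1971×1314 spans the height: 1752.00 × 1314.00 (×0.3479 from 5036×3777).
So the scan's height is 3497.22 × 0.3479 ≈ 1216.67.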